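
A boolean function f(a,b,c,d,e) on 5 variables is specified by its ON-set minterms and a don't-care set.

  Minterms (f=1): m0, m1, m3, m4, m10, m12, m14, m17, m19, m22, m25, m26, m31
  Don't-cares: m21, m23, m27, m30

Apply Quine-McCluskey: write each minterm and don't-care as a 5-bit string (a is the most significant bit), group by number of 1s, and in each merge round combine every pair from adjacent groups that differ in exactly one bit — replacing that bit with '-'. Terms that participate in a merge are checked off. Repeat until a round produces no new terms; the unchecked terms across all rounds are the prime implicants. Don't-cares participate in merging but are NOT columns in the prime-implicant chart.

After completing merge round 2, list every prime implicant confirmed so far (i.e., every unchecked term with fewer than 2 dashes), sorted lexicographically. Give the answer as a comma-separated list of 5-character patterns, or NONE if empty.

[col 0] 00000*, 00001*, 00011*, 00100*, 01010*, 01100*, 01110*, 10001*, 10011*, 10101*, 10110*, 10111*, 11001*, 11010*, 11011*, 11110*, 11111*
[col 1] -0001*, -0011*, -1010*, -1110*, 0-100, 00-00, 000-1*, 0000-, 01-10*, 011-0, 1-001*, 1-011*, 1-110*, 1-111*, 10-01*, 10-11*, 100-1*, 101-1*, 1011-*, 11-10*, 11-11*, 110-1*, 1101-*, 1111-*
[col 2] -00-1, -1-10, 1--11, 1-0-1, 1-11-, 10--1, 11-1-
Prime implicants: -00-1, -1-10, 0-100, 00-00, 0000-, 011-0, 1--11, 1-0-1, 1-11-, 10--1, 11-1-

0-100, 00-00, 0000-, 011-0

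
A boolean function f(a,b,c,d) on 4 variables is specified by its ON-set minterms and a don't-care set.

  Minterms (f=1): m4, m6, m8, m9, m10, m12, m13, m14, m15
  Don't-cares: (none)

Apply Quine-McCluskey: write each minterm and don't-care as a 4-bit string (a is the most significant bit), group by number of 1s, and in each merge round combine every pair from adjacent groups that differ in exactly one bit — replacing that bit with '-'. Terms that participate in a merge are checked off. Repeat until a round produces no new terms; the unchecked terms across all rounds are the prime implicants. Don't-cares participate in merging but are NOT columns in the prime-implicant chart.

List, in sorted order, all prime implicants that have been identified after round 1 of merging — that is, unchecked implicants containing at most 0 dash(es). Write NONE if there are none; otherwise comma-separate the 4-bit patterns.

size-2^0 implicants → 0100(✓)  0110(✓)  1000(✓)  1001(✓)  1010(✓)  1100(✓)  1101(✓)  1110(✓)  1111(✓)
size-2^1 implicants → -100(✓)  -110(✓)  01-0(✓)  1-00(✓)  1-01(✓)  1-10(✓)  10-0(✓)  100-(✓)  11-0(✓)  11-1(✓)  110-(✓)  111-(✓)
size-2^2 implicants → -1-0  1--0  1-0-  11--
Unchecked terms (primes): -1-0, 1--0, 1-0-, 11--

NONE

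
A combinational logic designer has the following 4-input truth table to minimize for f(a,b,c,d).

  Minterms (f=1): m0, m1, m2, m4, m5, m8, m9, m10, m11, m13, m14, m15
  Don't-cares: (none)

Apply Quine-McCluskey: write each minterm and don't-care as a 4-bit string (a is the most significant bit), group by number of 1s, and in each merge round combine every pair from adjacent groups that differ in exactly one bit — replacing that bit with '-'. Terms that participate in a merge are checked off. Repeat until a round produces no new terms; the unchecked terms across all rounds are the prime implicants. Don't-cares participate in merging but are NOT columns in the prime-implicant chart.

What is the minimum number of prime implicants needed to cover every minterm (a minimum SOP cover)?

4

[col 0] 0000*, 0001*, 0010*, 0100*, 0101*, 1000*, 1001*, 1010*, 1011*, 1101*, 1110*, 1111*
[col 1] -000*, -001*, -010*, -101*, 0-00*, 0-01*, 00-0*, 000-*, 010-*, 1-01*, 1-10*, 1-11*, 10-0*, 10-1*, 100-*, 101-*, 11-1*, 111-*
[col 2] --01, -0-0, -00-, 0-0-, 1--1, 1-1-, 10--
Prime implicants: --01, -0-0, -00-, 0-0-, 1--1, 1-1-, 10--
PI chart (minterm → PIs covering it):
  0 | -0-0,-00-,0-0-
  1 | --01,-00-,0-0-
  2 | -0-0  (sole → essential)
  4 | 0-0-  (sole → essential)
  5 | --01,0-0-
  8 | -0-0,-00-,10--
  9 | --01,-00-,1--1,10--
  10 | -0-0,1-1-,10--
  11 | 1--1,1-1-,10--
  13 | --01,1--1
  14 | 1-1-  (sole → essential)
  15 | 1--1,1-1-
Essential prime implicants: -0-0, 0-0-, 1-1-
Petrick residual → --01
Minimum SOP uses 4 PIs: c'd + b'd' + a'c' + ac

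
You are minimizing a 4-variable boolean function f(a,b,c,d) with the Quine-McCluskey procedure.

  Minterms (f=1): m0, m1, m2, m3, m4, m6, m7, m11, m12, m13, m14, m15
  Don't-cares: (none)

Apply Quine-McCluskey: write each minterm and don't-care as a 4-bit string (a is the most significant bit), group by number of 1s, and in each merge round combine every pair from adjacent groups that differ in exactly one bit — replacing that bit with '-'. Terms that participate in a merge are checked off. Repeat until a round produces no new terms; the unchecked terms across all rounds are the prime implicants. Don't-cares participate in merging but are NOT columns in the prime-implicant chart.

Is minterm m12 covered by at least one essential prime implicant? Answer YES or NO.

[col 0] 0000*, 0001*, 0010*, 0011*, 0100*, 0110*, 0111*, 1011*, 1100*, 1101*, 1110*, 1111*
[col 1] -011*, -100*, -110*, -111*, 0-00*, 0-10*, 0-11*, 00-0*, 00-1*, 000-*, 001-*, 01-0*, 011-*, 1-11*, 11-0*, 11-1*, 110-*, 111-*
[col 2] --11, -1-0, -11-, 0--0, 0-1-, 00--, 11--
Prime implicants: --11, -1-0, -11-, 0--0, 0-1-, 00--, 11--
PI chart (minterm → PIs covering it):
  0 | 0--0,00--
  1 | 00--  (sole → essential)
  2 | 0--0,0-1-,00--
  3 | --11,0-1-,00--
  4 | -1-0,0--0
  6 | -1-0,-11-,0--0,0-1-
  7 | --11,-11-,0-1-
  11 | --11  (sole → essential)
  12 | -1-0,11--
  13 | 11--  (sole → essential)
  14 | -1-0,-11-,11--
  15 | --11,-11-,11--
Essential prime implicants: --11, 00--, 11--

YES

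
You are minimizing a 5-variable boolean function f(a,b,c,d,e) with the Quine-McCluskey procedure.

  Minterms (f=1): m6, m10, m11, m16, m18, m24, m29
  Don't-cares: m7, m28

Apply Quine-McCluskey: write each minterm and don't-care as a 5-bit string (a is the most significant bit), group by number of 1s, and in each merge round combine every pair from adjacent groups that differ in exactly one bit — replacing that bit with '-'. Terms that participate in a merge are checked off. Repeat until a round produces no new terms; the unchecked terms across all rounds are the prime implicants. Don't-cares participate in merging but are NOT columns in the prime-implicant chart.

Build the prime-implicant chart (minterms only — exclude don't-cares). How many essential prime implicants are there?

Round 0: 00110✓ 00111✓ 01010✓ 01011✓ 10000✓ 10010✓ 11000✓ 11100✓ 11101✓
Round 1: 0011- 0101- 1-000 100-0 11-00 1110-
PIs = {0011-, 0101-, 1-000, 100-0, 11-00, 1110-}
Coverage chart:
  m6: 0011- ←essential
  m10: 0101- ←essential
  m11: 0101- ←essential
  m16: 1-000,100-0
  m18: 100-0 ←essential
  m24: 1-000,11-00
  m29: 1110- ←essential
Essential: 0011-, 0101-, 100-0, 1110-

4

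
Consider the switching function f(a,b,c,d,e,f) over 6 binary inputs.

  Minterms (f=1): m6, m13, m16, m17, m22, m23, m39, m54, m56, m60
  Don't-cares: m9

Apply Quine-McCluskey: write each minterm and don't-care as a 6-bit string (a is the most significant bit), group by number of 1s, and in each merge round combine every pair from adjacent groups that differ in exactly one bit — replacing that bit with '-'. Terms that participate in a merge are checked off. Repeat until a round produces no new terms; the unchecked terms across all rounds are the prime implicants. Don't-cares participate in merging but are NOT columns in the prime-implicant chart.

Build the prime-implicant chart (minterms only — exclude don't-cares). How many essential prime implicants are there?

Round 0: 000110✓ 001001✓ 001101✓ 010000✓ 010001✓ 010110✓ 010111✓ 100111 110110✓ 111000✓ 111100✓
Round 1: -10110 0-0110 001-01 01000- 01011- 111-00
PIs = {-10110, 0-0110, 001-01, 01000-, 01011-, 100111, 111-00}
Coverage chart:
  m6: 0-0110 ←essential
  m13: 001-01 ←essential
  m16: 01000- ←essential
  m17: 01000- ←essential
  m22: -10110,0-0110,01011-
  m23: 01011- ←essential
  m39: 100111 ←essential
  m54: -10110 ←essential
  m56: 111-00 ←essential
  m60: 111-00 ←essential
Essential: -10110, 0-0110, 001-01, 01000-, 01011-, 100111, 111-00

7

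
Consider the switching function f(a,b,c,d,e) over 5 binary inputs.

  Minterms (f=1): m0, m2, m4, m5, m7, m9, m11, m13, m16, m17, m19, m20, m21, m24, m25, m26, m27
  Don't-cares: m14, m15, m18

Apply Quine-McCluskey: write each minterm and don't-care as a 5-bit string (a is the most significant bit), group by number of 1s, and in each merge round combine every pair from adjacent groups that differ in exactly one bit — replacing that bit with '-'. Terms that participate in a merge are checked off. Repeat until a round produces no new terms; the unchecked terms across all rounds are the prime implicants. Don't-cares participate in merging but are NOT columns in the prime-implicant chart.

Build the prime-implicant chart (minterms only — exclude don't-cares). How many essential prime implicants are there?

3

Round 0: 00000✓ 00010✓ 00100✓ 00101✓ 00111✓ 01001✓ 01011✓ 01101✓ 01110✓ 01111✓ 10000✓ 10001✓ 10010✓ 10011✓ 10100✓ 10101✓ 11000✓ 11001✓ 11010✓ 11011✓
Round 1: -0000✓ -0010✓ -0100✓ -0101✓ -1001✓ -1011✓ 0-101✓ 0-111✓ 00-00✓ 000-0✓ 001-1✓ 0010-✓ 01-01✓ 01-11✓ 010-1✓ 011-1✓ 0111- 1-000✓ 1-001✓ 1-010✓ 1-011✓ 10-00✓ 10-01✓ 100-0✓ 100-1✓ 1000-✓ 1001-✓ 1010-✓ 110-0✓ 110-1✓ 1100-✓ 1101-✓
Round 2: -0-00 -00-0 -010- -10-1 0-1-1 01--1 1-0-0✓ 1-0-1✓ 1-00-✓ 1-01-✓ 10-0- 100--✓ 110--✓
Round 3: 1-0--
PIs = {-0-00, -00-0, -010-, -10-1, 0-1-1, 01--1, 0111-, 1-0--, 10-0-}
Coverage chart:
  m0: -0-00,-00-0
  m2: -00-0 ←essential
  m4: -0-00,-010-
  m5: -010-,0-1-1
  m7: 0-1-1 ←essential
  m9: -10-1,01--1
  m11: -10-1,01--1
  m13: 0-1-1,01--1
  m16: -0-00,-00-0,1-0--,10-0-
  m17: 1-0--,10-0-
  m19: 1-0-- ←essential
  m20: -0-00,-010-,10-0-
  m21: -010-,10-0-
  m24: 1-0-- ←essential
  m25: -10-1,1-0--
  m26: 1-0-- ←essential
  m27: -10-1,1-0--
Essential: -00-0, 0-1-1, 1-0--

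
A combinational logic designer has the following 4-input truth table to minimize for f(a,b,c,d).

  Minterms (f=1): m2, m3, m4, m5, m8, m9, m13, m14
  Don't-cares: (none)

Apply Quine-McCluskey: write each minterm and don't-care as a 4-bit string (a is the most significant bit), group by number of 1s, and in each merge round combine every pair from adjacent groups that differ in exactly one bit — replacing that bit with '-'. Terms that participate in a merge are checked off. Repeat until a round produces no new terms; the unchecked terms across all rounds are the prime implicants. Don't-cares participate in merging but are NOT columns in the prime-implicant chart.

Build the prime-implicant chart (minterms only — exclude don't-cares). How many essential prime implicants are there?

4

Round 0: 0010✓ 0011✓ 0100✓ 0101✓ 1000✓ 1001✓ 1101✓ 1110
Round 1: -101 001- 010- 1-01 100-
PIs = {-101, 001-, 010-, 1-01, 100-, 1110}
Coverage chart:
  m2: 001- ←essential
  m3: 001- ←essential
  m4: 010- ←essential
  m5: -101,010-
  m8: 100- ←essential
  m9: 1-01,100-
  m13: -101,1-01
  m14: 1110 ←essential
Essential: 001-, 010-, 100-, 1110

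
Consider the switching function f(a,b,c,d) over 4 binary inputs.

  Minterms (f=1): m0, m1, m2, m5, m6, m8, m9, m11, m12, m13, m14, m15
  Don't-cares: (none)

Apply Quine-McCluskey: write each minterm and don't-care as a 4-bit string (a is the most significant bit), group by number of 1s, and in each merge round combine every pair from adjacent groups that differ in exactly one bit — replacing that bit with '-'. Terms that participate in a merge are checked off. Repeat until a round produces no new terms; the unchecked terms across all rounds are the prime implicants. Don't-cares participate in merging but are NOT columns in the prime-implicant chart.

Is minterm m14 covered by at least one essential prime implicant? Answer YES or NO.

[col 0] 0000*, 0001*, 0010*, 0101*, 0110*, 1000*, 1001*, 1011*, 1100*, 1101*, 1110*, 1111*
[col 1] -000*, -001*, -101*, -110, 0-01*, 0-10, 00-0, 000-*, 1-00*, 1-01*, 1-11*, 10-1*, 100-*, 11-0*, 11-1*, 110-*, 111-*
[col 2] --01, -00-, 1--1, 1-0-, 11--
Prime implicants: --01, -00-, -110, 0-10, 00-0, 1--1, 1-0-, 11--
PI chart (minterm → PIs covering it):
  0 | -00-,00-0
  1 | --01,-00-
  2 | 0-10,00-0
  5 | --01  (sole → essential)
  6 | -110,0-10
  8 | -00-,1-0-
  9 | --01,-00-,1--1,1-0-
  11 | 1--1  (sole → essential)
  12 | 1-0-,11--
  13 | --01,1--1,1-0-,11--
  14 | -110,11--
  15 | 1--1,11--
Essential prime implicants: --01, 1--1

NO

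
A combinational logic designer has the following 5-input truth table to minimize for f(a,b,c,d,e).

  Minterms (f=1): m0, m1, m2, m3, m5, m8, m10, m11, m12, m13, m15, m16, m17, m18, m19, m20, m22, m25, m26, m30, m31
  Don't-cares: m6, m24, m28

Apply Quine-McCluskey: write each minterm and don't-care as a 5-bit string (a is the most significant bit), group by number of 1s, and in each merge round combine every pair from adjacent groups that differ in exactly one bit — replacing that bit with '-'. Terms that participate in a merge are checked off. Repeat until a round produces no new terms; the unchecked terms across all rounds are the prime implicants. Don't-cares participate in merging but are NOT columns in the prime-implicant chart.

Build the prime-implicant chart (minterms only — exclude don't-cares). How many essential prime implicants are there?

[col 0] 00000*, 00001*, 00010*, 00011*, 00101*, 00110*, 01000*, 01010*, 01011*, 01100*, 01101*, 01111*, 10000*, 10001*, 10010*, 10011*, 10100*, 10110*, 11000*, 11001*, 11010*, 11100*, 11110*, 11111*
[col 1] -0000*, -0001*, -0010*, -0011*, -0110*, -1000*, -1010*, -1100*, -1111, 0-000*, 0-010*, 0-011*, 0-101, 00-01, 00-10*, 000-0*, 000-1*, 0000-*, 0001-*, 01-00*, 01-11, 010-0*, 0101-*, 011-1, 0110-, 1-000*, 1-001*, 1-010*, 1-100*, 1-110*, 10-00*, 10-10*, 100-0*, 100-1*, 1000-*, 1001-*, 101-0*, 11-00*, 11-10*, 110-0*, 1100-*, 111-0*, 1111-
[col 2] --000*, --010*, -0-10, -00-0*, -00-1*, -000-*, -001-*, -1-00, -10-0*, 0-0-0*, 0-01-, 000--*, 1--00*, 1--10*, 1-0-0*, 1-00-, 1-1-0*, 10--0*, 100--*, 11--0*
[col 3] --0-0, -00--, 1---0
Prime implicants: --0-0, -0-10, -00--, -1-00, -1111, 0-01-, 0-101, 00-01, 01-11, 011-1, 0110-, 1---0, 1-00-, 1111-
PI chart (minterm → PIs covering it):
  0 | --0-0,-00--
  1 | -00--,00-01
  2 | --0-0,-0-10,-00--,0-01-
  3 | -00--,0-01-
  5 | 0-101,00-01
  8 | --0-0,-1-00
  10 | --0-0,0-01-
  11 | 0-01-,01-11
  12 | -1-00,0110-
  13 | 0-101,011-1,0110-
  15 | -1111,01-11,011-1
  16 | --0-0,-00--,1---0,1-00-
  17 | -00--,1-00-
  18 | --0-0,-0-10,-00--,1---0
  19 | -00--  (sole → essential)
  20 | 1---0  (sole → essential)
  22 | -0-10,1---0
  25 | 1-00-  (sole → essential)
  26 | --0-0,1---0
  30 | 1---0,1111-
  31 | -1111,1111-
Essential prime implicants: -00--, 1---0, 1-00-

3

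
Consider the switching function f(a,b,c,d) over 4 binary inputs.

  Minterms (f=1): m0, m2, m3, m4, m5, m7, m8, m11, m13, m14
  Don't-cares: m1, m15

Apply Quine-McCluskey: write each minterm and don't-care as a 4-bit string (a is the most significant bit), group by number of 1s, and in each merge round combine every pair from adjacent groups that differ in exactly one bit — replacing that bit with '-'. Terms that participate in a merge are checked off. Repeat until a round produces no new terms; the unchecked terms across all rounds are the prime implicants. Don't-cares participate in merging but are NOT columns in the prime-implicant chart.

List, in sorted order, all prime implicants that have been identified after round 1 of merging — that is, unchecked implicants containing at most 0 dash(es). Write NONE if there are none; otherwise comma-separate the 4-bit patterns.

NONE

[col 0] 0000*, 0001*, 0010*, 0011*, 0100*, 0101*, 0111*, 1000*, 1011*, 1101*, 1110*, 1111*
[col 1] -000, -011*, -101*, -111*, 0-00*, 0-01*, 0-11*, 00-0*, 00-1*, 000-*, 001-*, 01-1*, 010-*, 1-11*, 11-1*, 111-
[col 2] --11, -1-1, 0--1, 0-0-, 00--
Prime implicants: --11, -000, -1-1, 0--1, 0-0-, 00--, 111-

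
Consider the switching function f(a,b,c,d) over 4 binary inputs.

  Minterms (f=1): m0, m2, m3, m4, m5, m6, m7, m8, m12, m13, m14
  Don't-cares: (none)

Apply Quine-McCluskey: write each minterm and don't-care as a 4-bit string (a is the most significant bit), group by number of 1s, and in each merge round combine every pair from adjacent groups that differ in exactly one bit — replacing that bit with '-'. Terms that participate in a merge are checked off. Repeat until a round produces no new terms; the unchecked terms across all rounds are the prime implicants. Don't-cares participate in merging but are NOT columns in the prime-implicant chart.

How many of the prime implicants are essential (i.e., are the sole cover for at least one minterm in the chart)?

4

Round 0: 0000✓ 0010✓ 0011✓ 0100✓ 0101✓ 0110✓ 0111✓ 1000✓ 1100✓ 1101✓ 1110✓
Round 1: -000✓ -100✓ -101✓ -110✓ 0-00✓ 0-10✓ 0-11✓ 00-0✓ 001-✓ 01-0✓ 01-1✓ 010-✓ 011-✓ 1-00✓ 11-0✓ 110-✓
Round 2: --00 -1-0 -10- 0--0 0-1- 01--
PIs = {--00, -1-0, -10-, 0--0, 0-1-, 01--}
Coverage chart:
  m0: --00,0--0
  m2: 0--0,0-1-
  m3: 0-1- ←essential
  m4: --00,-1-0,-10-,0--0,01--
  m5: -10-,01--
  m6: -1-0,0--0,0-1-,01--
  m7: 0-1-,01--
  m8: --00 ←essential
  m12: --00,-1-0,-10-
  m13: -10- ←essential
  m14: -1-0 ←essential
Essential: --00, -1-0, -10-, 0-1-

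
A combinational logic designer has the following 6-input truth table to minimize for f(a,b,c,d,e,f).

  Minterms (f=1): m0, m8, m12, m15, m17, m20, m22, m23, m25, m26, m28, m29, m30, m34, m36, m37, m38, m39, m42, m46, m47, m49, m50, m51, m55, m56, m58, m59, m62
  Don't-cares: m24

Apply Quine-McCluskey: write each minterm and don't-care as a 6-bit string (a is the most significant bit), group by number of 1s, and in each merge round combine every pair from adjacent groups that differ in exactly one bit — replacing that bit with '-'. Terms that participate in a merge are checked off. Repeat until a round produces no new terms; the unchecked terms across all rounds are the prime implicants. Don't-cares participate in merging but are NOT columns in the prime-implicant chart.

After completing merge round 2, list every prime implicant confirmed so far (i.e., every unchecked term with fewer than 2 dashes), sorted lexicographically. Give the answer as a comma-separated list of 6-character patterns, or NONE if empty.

-01111, -10001, -10111, 00-000, 01-001, 01011-, 1-0111, 110-11, 1100-1

size-2^0 implicants → 000000(✓)  001000(✓)  001100(✓)  001111(✓)  010001(✓)  010100(✓)  010110(✓)  010111(✓)  011000(✓)  011001(✓)  011010(✓)  011100(✓)  011101(✓)  011110(✓)  100010(✓)  100100(✓)  100101(✓)  100110(✓)  100111(✓)  101010(✓)  101110(✓)  101111(✓)  110001(✓)  110010(✓)  110011(✓)  110111(✓)  111000(✓)  111010(✓)  111011(✓)  111110(✓)
size-2^1 implicants → -01111  -10001  -10111  -11000(✓)  -11010(✓)  -11110(✓)  0-1000(✓)  0-1100(✓)  00-000  001-00(✓)  01-001  01-100(✓)  01-110(✓)  0101-0(✓)  01011-  011-00(✓)  011-01(✓)  011-10(✓)  0110-0(✓)  01100-(✓)  0111-0(✓)  01110-(✓)  1-0010(✓)  1-0111  1-1010(✓)  1-1110(✓)  10-010(✓)  10-110(✓)  10-111(✓)  100-10(✓)  1001-0(✓)  1001-1(✓)  10010-(✓)  10011-(✓)  101-10(✓)  10111-(✓)  11-010(✓)  11-011(✓)  110-11  1100-1  11001-(✓)  111-10(✓)  1110-0(✓)  11101-(✓)
size-2^2 implicants → -11-10  -110-0  0-1-00  01-1-0  011--0  011-0-  1--010  1-1-10  10--10  10-11-  1001--  11-01-
Unchecked terms (primes): -01111, -10001, -10111, -11-10, -110-0, 0-1-00, 00-000, 01-001, 01-1-0, 01011-, 011--0, 011-0-, 1--010, 1-0111, 1-1-10, 10--10, 10-11-, 1001--, 11-01-, 110-11, 1100-1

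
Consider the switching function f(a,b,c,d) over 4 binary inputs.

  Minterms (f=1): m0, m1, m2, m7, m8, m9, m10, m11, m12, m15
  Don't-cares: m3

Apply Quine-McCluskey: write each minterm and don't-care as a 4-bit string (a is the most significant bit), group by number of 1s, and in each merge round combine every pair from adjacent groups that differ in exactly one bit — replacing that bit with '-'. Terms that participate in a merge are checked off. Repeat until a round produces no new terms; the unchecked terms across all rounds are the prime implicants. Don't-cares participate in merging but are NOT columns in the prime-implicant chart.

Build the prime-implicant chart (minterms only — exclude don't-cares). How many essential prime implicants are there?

3

Round 0: 0000✓ 0001✓ 0010✓ 0011✓ 0111✓ 1000✓ 1001✓ 1010✓ 1011✓ 1100✓ 1111✓
Round 1: -000✓ -001✓ -010✓ -011✓ -111✓ 0-11✓ 00-0✓ 00-1✓ 000-✓ 001-✓ 1-00 1-11✓ 10-0✓ 10-1✓ 100-✓ 101-✓
Round 2: --11 -0-0✓ -0-1✓ -00-✓ -01-✓ 00--✓ 10--✓
Round 3: -0--
PIs = {--11, -0--, 1-00}
Coverage chart:
  m0: -0-- ←essential
  m1: -0-- ←essential
  m2: -0-- ←essential
  m7: --11 ←essential
  m8: -0--,1-00
  m9: -0-- ←essential
  m10: -0-- ←essential
  m11: --11,-0--
  m12: 1-00 ←essential
  m15: --11 ←essential
Essential: --11, -0--, 1-00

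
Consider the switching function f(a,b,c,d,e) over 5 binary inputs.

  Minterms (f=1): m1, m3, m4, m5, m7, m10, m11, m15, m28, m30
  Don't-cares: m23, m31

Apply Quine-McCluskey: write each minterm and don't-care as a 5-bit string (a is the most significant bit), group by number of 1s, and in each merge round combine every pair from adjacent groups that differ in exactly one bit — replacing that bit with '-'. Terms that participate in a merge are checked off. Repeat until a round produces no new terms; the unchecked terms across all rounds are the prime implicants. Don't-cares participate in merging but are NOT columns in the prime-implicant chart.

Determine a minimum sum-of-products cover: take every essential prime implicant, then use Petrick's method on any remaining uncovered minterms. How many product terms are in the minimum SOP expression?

Round 0: 00001✓ 00011✓ 00100✓ 00101✓ 00111✓ 01010✓ 01011✓ 01111✓ 10111✓ 11100✓ 11110✓ 11111✓
Round 1: -0111✓ -1111✓ 0-011✓ 0-111✓ 00-01✓ 00-11✓ 000-1✓ 001-1✓ 0010- 01-11✓ 0101- 1-111✓ 111-0 1111-
Round 2: --111 0--11 00--1
PIs = {--111, 0--11, 00--1, 0010-, 0101-, 111-0, 1111-}
Coverage chart:
  m1: 00--1 ←essential
  m3: 0--11,00--1
  m4: 0010- ←essential
  m5: 00--1,0010-
  m7: --111,0--11,00--1
  m10: 0101- ←essential
  m11: 0--11,0101-
  m15: --111,0--11
  m28: 111-0 ←essential
  m30: 111-0,1111-
Essential: 00--1, 0010-, 0101-, 111-0
Petrick residual → --111
Min cover (5 terms): cde + a'b'e + a'b'cd' + a'bc'd + abce'

5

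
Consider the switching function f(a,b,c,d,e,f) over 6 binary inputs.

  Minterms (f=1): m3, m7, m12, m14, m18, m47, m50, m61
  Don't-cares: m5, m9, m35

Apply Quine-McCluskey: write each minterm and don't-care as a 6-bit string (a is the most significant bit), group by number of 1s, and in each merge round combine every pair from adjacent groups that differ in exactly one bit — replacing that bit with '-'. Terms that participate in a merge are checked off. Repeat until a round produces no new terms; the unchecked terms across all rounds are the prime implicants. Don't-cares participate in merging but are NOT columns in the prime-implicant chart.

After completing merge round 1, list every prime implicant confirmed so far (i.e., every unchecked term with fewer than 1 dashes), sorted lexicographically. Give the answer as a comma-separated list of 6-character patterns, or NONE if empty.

001001, 101111, 111101

size-2^0 implicants → 000011(✓)  000101(✓)  000111(✓)  001001  001100(✓)  001110(✓)  010010(✓)  100011(✓)  101111  110010(✓)  111101
size-2^1 implicants → -00011  -10010  000-11  0001-1  0011-0
Unchecked terms (primes): -00011, -10010, 000-11, 0001-1, 001001, 0011-0, 101111, 111101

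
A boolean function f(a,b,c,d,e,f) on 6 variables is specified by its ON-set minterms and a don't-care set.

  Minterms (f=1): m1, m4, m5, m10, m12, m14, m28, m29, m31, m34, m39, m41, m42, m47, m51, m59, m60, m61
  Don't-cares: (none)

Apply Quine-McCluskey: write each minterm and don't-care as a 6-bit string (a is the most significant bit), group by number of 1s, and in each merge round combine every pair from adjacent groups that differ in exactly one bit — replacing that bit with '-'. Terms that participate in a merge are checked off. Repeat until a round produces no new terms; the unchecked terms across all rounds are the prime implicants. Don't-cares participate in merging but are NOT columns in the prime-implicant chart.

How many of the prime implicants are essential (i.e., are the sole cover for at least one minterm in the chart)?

7

[col 0] 000001*, 000100*, 000101*, 001010*, 001100*, 001110*, 011100*, 011101*, 011111*, 100010*, 100111*, 101001, 101010*, 101111*, 110011*, 111011*, 111100*, 111101*
[col 1] -01010, -11100*, -11101*, 0-1100, 00-100, 000-01, 00010-, 001-10, 0011-0, 0111-1, 01110-*, 10-010, 10-111, 11-011, 11110-*
[col 2] -1110-
Prime implicants: -01010, -1110-, 0-1100, 00-100, 000-01, 00010-, 001-10, 0011-0, 0111-1, 10-010, 10-111, 101001, 11-011
PI chart (minterm → PIs covering it):
  1 | 000-01  (sole → essential)
  4 | 00-100,00010-
  5 | 000-01,00010-
  10 | -01010,001-10
  12 | 0-1100,00-100,0011-0
  14 | 001-10,0011-0
  28 | -1110-,0-1100
  29 | -1110-,0111-1
  31 | 0111-1  (sole → essential)
  34 | 10-010  (sole → essential)
  39 | 10-111  (sole → essential)
  41 | 101001  (sole → essential)
  42 | -01010,10-010
  47 | 10-111  (sole → essential)
  51 | 11-011  (sole → essential)
  59 | 11-011  (sole → essential)
  60 | -1110-  (sole → essential)
  61 | -1110-  (sole → essential)
Essential prime implicants: -1110-, 000-01, 0111-1, 10-010, 10-111, 101001, 11-011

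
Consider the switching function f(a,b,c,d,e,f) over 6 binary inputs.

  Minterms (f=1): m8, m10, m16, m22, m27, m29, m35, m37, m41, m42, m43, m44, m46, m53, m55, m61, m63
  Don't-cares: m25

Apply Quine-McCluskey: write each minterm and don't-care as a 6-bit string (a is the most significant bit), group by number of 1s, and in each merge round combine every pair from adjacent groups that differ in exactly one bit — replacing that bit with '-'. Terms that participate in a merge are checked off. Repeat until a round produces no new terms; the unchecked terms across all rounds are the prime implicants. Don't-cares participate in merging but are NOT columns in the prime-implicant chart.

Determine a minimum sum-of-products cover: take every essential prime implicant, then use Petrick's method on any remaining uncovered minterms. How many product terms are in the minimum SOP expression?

Round 0: 001000✓ 001010✓ 010000 010110 011001✓ 011011✓ 011101✓ 100011✓ 100101✓ 101001✓ 101010✓ 101011✓ 101100✓ 101110✓ 110101✓ 110111✓ 111101✓ 111111✓
Round 1: -01010 -11101 0010-0 011-01 0110-1 1-0101 10-011 101-10 1010-1 10101- 1011-0 11-101✓ 11-111✓ 1101-1✓ 1111-1✓
Round 2: 11-1-1
PIs = {-01010, -11101, 0010-0, 010000, 010110, 011-01, 0110-1, 1-0101, 10-011, 101-10, 1010-1, 10101-, 1011-0, 11-1-1}
Coverage chart:
  m8: 0010-0 ←essential
  m10: -01010,0010-0
  m16: 010000 ←essential
  m22: 010110 ←essential
  m27: 0110-1 ←essential
  m29: -11101,011-01
  m35: 10-011 ←essential
  m37: 1-0101 ←essential
  m41: 1010-1 ←essential
  m42: -01010,101-10,10101-
  m43: 10-011,1010-1,10101-
  m44: 1011-0 ←essential
  m46: 101-10,1011-0
  m53: 1-0101,11-1-1
  m55: 11-1-1 ←essential
  m61: -11101,11-1-1
  m63: 11-1-1 ←essential
Essential: 0010-0, 010000, 010110, 0110-1, 1-0101, 10-011, 1010-1, 1011-0, 11-1-1
Petrick residual → -01010, -11101
Min cover (11 terms): b'cd'ef' + bcde'f + a'b'cd'f' + a'bc'd'e'f' + a'bc'def' + a'bcd'f + ac'de'f + ab'd'ef + ab'cd'f + ab'cdf' + abdf

11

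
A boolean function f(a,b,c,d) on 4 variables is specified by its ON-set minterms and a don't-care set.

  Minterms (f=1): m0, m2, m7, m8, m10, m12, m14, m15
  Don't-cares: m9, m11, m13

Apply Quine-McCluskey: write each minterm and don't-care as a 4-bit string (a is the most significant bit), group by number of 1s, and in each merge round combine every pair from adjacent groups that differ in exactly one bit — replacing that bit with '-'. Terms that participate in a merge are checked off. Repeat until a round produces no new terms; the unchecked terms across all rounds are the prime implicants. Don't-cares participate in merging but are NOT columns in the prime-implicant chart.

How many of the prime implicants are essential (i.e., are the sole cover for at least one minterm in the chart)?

Round 0: 0000✓ 0010✓ 0111✓ 1000✓ 1001✓ 1010✓ 1011✓ 1100✓ 1101✓ 1110✓ 1111✓
Round 1: -000✓ -010✓ -111 00-0✓ 1-00✓ 1-01✓ 1-10✓ 1-11✓ 10-0✓ 10-1✓ 100-✓ 101-✓ 11-0✓ 11-1✓ 110-✓ 111-✓
Round 2: -0-0 1--0✓ 1--1✓ 1-0-✓ 1-1-✓ 10--✓ 11--✓
Round 3: 1---
PIs = {-0-0, -111, 1---}
Coverage chart:
  m0: -0-0 ←essential
  m2: -0-0 ←essential
  m7: -111 ←essential
  m8: -0-0,1---
  m10: -0-0,1---
  m12: 1--- ←essential
  m14: 1--- ←essential
  m15: -111,1---
Essential: -0-0, -111, 1---

3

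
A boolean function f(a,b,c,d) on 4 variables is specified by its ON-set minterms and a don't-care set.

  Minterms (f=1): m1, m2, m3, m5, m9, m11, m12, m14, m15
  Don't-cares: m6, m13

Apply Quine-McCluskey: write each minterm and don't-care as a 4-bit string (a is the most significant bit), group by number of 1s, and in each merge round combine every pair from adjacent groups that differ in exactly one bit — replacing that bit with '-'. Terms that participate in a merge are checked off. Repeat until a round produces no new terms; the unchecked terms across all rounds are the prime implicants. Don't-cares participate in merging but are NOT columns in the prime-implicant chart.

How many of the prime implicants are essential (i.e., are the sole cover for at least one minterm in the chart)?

2

size-2^0 implicants → 0001(✓)  0010(✓)  0011(✓)  0101(✓)  0110(✓)  1001(✓)  1011(✓)  1100(✓)  1101(✓)  1110(✓)  1111(✓)
size-2^1 implicants → -001(✓)  -011(✓)  -101(✓)  -110  0-01(✓)  0-10  00-1(✓)  001-  1-01(✓)  1-11(✓)  10-1(✓)  11-0(✓)  11-1(✓)  110-(✓)  111-(✓)
size-2^2 implicants → --01  -0-1  1--1  11--
Unchecked terms (primes): --01, -0-1, -110, 0-10, 001-, 1--1, 11--
Minterm coverage:
  m1 ⊆ --01,-0-1
  m2 ⊆ 0-10,001-
  m3 ⊆ -0-1,001-
  m5 ⊆ --01 [E]
  m9 ⊆ --01,-0-1,1--1
  m11 ⊆ -0-1,1--1
  m12 ⊆ 11-- [E]
  m14 ⊆ -110,11--
  m15 ⊆ 1--1,11--
E = {--01, 11--}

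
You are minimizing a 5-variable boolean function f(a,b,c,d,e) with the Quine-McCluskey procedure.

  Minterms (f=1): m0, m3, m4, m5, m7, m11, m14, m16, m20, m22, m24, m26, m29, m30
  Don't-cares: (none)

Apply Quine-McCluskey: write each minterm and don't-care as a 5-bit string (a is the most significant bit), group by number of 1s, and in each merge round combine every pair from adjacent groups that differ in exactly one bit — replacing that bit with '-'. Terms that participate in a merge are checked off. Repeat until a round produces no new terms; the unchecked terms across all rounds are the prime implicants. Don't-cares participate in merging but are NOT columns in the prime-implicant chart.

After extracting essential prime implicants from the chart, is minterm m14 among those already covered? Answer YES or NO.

size-2^0 implicants → 00000(✓)  00011(✓)  00100(✓)  00101(✓)  00111(✓)  01011(✓)  01110(✓)  10000(✓)  10100(✓)  10110(✓)  11000(✓)  11010(✓)  11101  11110(✓)
size-2^1 implicants → -0000(✓)  -0100(✓)  -1110  0-011  00-00(✓)  00-11  001-1  0010-  1-000  1-110  10-00(✓)  101-0  11-10  110-0
size-2^2 implicants → -0-00
Unchecked terms (primes): -0-00, -1110, 0-011, 00-11, 001-1, 0010-, 1-000, 1-110, 101-0, 11-10, 110-0, 11101
Minterm coverage:
  m0 ⊆ -0-00 [E]
  m3 ⊆ 0-011,00-11
  m4 ⊆ -0-00,0010-
  m5 ⊆ 001-1,0010-
  m7 ⊆ 00-11,001-1
  m11 ⊆ 0-011 [E]
  m14 ⊆ -1110 [E]
  m16 ⊆ -0-00,1-000
  m20 ⊆ -0-00,101-0
  m22 ⊆ 1-110,101-0
  m24 ⊆ 1-000,110-0
  m26 ⊆ 11-10,110-0
  m29 ⊆ 11101 [E]
  m30 ⊆ -1110,1-110,11-10
E = {-0-00, -1110, 0-011, 11101}

YES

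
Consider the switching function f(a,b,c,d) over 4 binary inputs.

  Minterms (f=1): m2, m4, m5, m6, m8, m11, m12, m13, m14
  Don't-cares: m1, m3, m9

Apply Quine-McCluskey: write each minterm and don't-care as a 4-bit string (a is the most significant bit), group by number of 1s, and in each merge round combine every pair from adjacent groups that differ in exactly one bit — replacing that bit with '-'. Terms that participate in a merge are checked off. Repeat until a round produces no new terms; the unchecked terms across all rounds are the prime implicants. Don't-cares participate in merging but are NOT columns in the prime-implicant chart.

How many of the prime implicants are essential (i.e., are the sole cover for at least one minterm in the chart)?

3

Round 0: 0001✓ 0010✓ 0011✓ 0100✓ 0101✓ 0110✓ 1000✓ 1001✓ 1011✓ 1100✓ 1101✓ 1110✓
Round 1: -001✓ -011✓ -100✓ -101✓ -110✓ 0-01✓ 0-10 00-1✓ 001- 01-0✓ 010-✓ 1-00✓ 1-01✓ 10-1✓ 100-✓ 11-0✓ 110-✓
Round 2: --01 -0-1 -1-0 -10- 1-0-
PIs = {--01, -0-1, -1-0, -10-, 0-10, 001-, 1-0-}
Coverage chart:
  m2: 0-10,001-
  m4: -1-0,-10-
  m5: --01,-10-
  m6: -1-0,0-10
  m8: 1-0- ←essential
  m11: -0-1 ←essential
  m12: -1-0,-10-,1-0-
  m13: --01,-10-,1-0-
  m14: -1-0 ←essential
Essential: -0-1, -1-0, 1-0-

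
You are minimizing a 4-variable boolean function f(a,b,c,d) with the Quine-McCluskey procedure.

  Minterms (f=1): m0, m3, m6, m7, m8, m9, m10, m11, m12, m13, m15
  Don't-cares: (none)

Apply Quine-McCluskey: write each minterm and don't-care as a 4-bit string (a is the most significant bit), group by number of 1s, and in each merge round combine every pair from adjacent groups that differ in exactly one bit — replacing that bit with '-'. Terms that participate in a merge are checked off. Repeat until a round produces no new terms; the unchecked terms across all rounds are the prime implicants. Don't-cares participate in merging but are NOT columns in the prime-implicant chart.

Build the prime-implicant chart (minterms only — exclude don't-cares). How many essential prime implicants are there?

5

Round 0: 0000✓ 0011✓ 0110✓ 0111✓ 1000✓ 1001✓ 1010✓ 1011✓ 1100✓ 1101✓ 1111✓
Round 1: -000 -011✓ -111✓ 0-11✓ 011- 1-00✓ 1-01✓ 1-11✓ 10-0✓ 10-1✓ 100-✓ 101-✓ 11-1✓ 110-✓
Round 2: --11 1--1 1-0- 10--
PIs = {--11, -000, 011-, 1--1, 1-0-, 10--}
Coverage chart:
  m0: -000 ←essential
  m3: --11 ←essential
  m6: 011- ←essential
  m7: --11,011-
  m8: -000,1-0-,10--
  m9: 1--1,1-0-,10--
  m10: 10-- ←essential
  m11: --11,1--1,10--
  m12: 1-0- ←essential
  m13: 1--1,1-0-
  m15: --11,1--1
Essential: --11, -000, 011-, 1-0-, 10--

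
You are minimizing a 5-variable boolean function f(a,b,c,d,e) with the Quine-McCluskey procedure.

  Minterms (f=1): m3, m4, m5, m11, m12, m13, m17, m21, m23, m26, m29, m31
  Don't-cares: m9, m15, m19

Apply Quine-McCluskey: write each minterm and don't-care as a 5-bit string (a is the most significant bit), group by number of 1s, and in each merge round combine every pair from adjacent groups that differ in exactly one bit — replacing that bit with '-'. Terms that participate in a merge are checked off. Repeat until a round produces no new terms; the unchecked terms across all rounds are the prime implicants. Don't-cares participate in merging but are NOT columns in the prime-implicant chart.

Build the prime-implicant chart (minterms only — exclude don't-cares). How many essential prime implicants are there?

3

size-2^0 implicants → 00011(✓)  00100(✓)  00101(✓)  01001(✓)  01011(✓)  01100(✓)  01101(✓)  01111(✓)  10001(✓)  10011(✓)  10101(✓)  10111(✓)  11010  11101(✓)  11111(✓)
size-2^1 implicants → -0011  -0101(✓)  -1101(✓)  -1111(✓)  0-011  0-100(✓)  0-101(✓)  0010-(✓)  01-01(✓)  01-11(✓)  010-1(✓)  011-1(✓)  0110-(✓)  1-101(✓)  1-111(✓)  10-01(✓)  10-11(✓)  100-1(✓)  101-1(✓)  111-1(✓)
size-2^2 implicants → --101  -11-1  0-10-  01--1  1-1-1  10--1
Unchecked terms (primes): --101, -0011, -11-1, 0-011, 0-10-, 01--1, 1-1-1, 10--1, 11010
Minterm coverage:
  m3 ⊆ -0011,0-011
  m4 ⊆ 0-10- [E]
  m5 ⊆ --101,0-10-
  m11 ⊆ 0-011,01--1
  m12 ⊆ 0-10- [E]
  m13 ⊆ --101,-11-1,0-10-,01--1
  m17 ⊆ 10--1 [E]
  m21 ⊆ --101,1-1-1,10--1
  m23 ⊆ 1-1-1,10--1
  m26 ⊆ 11010 [E]
  m29 ⊆ --101,-11-1,1-1-1
  m31 ⊆ -11-1,1-1-1
E = {0-10-, 10--1, 11010}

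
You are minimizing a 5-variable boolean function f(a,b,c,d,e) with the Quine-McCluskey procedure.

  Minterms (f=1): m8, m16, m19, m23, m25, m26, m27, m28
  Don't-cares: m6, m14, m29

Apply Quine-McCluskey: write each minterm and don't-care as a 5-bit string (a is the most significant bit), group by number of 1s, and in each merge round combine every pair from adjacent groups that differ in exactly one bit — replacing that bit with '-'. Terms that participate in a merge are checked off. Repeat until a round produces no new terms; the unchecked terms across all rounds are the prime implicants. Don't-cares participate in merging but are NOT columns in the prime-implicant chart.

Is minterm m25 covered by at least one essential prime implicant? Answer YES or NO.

NO

Round 0: 00110✓ 01000 01110✓ 10000 10011✓ 10111✓ 11001✓ 11010✓ 11011✓ 11100✓ 11101✓
Round 1: 0-110 1-011 10-11 11-01 110-1 1101- 1110-
PIs = {0-110, 01000, 1-011, 10-11, 10000, 11-01, 110-1, 1101-, 1110-}
Coverage chart:
  m8: 01000 ←essential
  m16: 10000 ←essential
  m19: 1-011,10-11
  m23: 10-11 ←essential
  m25: 11-01,110-1
  m26: 1101- ←essential
  m27: 1-011,110-1,1101-
  m28: 1110- ←essential
Essential: 01000, 10-11, 10000, 1101-, 1110-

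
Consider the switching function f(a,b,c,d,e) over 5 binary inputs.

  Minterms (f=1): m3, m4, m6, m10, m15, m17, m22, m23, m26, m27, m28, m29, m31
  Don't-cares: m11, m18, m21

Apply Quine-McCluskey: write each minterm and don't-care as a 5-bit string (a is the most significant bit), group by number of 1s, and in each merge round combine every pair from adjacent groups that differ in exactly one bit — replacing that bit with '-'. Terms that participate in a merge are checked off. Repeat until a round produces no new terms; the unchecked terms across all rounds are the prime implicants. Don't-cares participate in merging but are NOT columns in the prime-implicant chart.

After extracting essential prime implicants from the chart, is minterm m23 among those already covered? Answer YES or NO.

Round 0: 00011✓ 00100✓ 00110✓ 01010✓ 01011✓ 01111✓ 10001✓ 10010✓ 10101✓ 10110✓ 10111✓ 11010✓ 11011✓ 11100✓ 11101✓ 11111✓
Round 1: -0110 -1010✓ -1011✓ -1111✓ 0-011 001-0 01-11✓ 0101-✓ 1-010 1-101✓ 1-111✓ 10-01 10-10 101-1✓ 1011- 11-11✓ 1101-✓ 111-1✓ 1110-
Round 2: -1-11 -101- 1-1-1
PIs = {-0110, -1-11, -101-, 0-011, 001-0, 1-010, 1-1-1, 10-01, 10-10, 1011-, 1110-}
Coverage chart:
  m3: 0-011 ←essential
  m4: 001-0 ←essential
  m6: -0110,001-0
  m10: -101- ←essential
  m15: -1-11 ←essential
  m17: 10-01 ←essential
  m22: -0110,10-10,1011-
  m23: 1-1-1,1011-
  m26: -101-,1-010
  m27: -1-11,-101-
  m28: 1110- ←essential
  m29: 1-1-1,1110-
  m31: -1-11,1-1-1
Essential: -1-11, -101-, 0-011, 001-0, 10-01, 1110-

NO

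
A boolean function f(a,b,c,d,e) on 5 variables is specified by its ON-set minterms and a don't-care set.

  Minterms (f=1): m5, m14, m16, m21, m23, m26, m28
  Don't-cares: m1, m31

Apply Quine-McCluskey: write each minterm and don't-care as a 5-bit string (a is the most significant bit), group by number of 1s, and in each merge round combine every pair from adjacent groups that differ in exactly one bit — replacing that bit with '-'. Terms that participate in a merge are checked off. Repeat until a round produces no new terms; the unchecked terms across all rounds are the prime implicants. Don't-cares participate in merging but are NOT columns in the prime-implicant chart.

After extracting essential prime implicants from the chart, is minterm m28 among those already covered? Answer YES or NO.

YES

Round 0: 00001✓ 00101✓ 01110 10000 10101✓ 10111✓ 11010 11100 11111✓
Round 1: -0101 00-01 1-111 101-1
PIs = {-0101, 00-01, 01110, 1-111, 10000, 101-1, 11010, 11100}
Coverage chart:
  m5: -0101,00-01
  m14: 01110 ←essential
  m16: 10000 ←essential
  m21: -0101,101-1
  m23: 1-111,101-1
  m26: 11010 ←essential
  m28: 11100 ←essential
Essential: 01110, 10000, 11010, 11100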